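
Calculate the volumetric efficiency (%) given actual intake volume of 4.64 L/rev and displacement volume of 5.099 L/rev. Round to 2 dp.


eta_v = (V_actual / V_disp) * 100
Ratio = 4.64 / 5.099 = 0.9100
eta_v = 0.9100 * 100 = 91.00%


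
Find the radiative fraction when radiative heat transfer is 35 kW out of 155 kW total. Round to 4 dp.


f_rad = Q_rad / Q_total
f_rad = 35 / 155 = 0.2258


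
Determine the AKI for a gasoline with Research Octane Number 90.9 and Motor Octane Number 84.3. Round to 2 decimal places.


AKI = (RON + MON) / 2
AKI = (90.9 + 84.3) / 2
AKI = 175.2 / 2 = 87.60


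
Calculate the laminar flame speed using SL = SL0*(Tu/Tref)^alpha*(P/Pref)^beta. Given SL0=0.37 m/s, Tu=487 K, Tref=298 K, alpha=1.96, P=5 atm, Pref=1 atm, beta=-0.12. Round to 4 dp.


SL = SL0 * (Tu/Tref)^alpha * (P/Pref)^beta
T ratio = 487/298 = 1.63422819
(T ratio)^alpha = 1.63422819^1.96 = 2.618743
(P/Pref)^beta = 5^(-0.12) = 0.824373
SL = 0.37 * 2.618743 * 0.824373 = 0.7988 m/s


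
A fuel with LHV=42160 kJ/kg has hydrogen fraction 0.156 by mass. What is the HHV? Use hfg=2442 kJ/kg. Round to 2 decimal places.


HHV = LHV + hfg * 9 * H
Water addition = 2442 * 9 * 0.156 = 3428.568 kJ/kg
HHV = 42160 + 3428.568 = 45588.57 kJ/kg


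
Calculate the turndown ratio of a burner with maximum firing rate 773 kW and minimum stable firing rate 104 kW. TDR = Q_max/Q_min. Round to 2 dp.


TDR = Q_max / Q_min
TDR = 773 / 104 = 7.43


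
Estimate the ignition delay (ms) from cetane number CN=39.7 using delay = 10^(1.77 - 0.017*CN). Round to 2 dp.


delay = 10^(1.77 - 0.017*CN)
Exponent = 1.77 - 0.017*39.7 = 1.0951
delay = 10^1.0951 = 12.45 ms


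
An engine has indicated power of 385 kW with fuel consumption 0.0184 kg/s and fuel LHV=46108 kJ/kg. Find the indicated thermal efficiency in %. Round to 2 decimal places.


eta_ith = (IP / (mf * LHV)) * 100
Denominator = 0.0184 * 46108 = 848.3872 kW
eta_ith = (385 / 848.3872) * 100 = 45.38%


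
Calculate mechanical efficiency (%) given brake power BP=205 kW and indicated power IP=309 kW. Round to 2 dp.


eta_mech = (BP / IP) * 100
Ratio = 205 / 309 = 0.6634
eta_mech = 0.6634 * 100 = 66.34%


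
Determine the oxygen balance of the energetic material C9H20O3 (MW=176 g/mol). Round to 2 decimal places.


OB = -1600 * (2C + H/2 - O) / MW
Inner = 2*9 + 20/2 - 3 = 25.00
OB = -1600 * 25.00 / 176 = -227.27%


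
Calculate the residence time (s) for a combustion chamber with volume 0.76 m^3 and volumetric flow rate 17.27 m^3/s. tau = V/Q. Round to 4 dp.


tau = V / Q_flow
tau = 0.76 / 17.27 = 0.0440 s


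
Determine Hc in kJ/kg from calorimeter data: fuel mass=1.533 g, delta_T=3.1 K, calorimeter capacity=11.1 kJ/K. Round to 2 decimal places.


Hc = C_cal * delta_T / m_fuel
Q_released = 11.1 * 3.1 = 34.4100 kJ
m_fuel = 1.533 g = 1.533/1000 kg = 0.001533 kg
Hc = 34.4100 / 0.001533 = 22446.18 kJ/kg


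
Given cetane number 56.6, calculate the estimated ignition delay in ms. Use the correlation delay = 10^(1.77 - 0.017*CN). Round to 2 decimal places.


delay = 10^(1.77 - 0.017*CN)
Exponent = 1.77 - 0.017*56.6 = 0.8078
delay = 10^0.8078 = 6.42 ms


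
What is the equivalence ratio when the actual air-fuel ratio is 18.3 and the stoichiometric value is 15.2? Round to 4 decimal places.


phi = AFR_stoich / AFR_actual
phi = 15.2 / 18.3 = 0.8306


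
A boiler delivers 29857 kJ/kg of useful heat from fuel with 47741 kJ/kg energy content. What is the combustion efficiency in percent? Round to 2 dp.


Efficiency = (Q_useful / Q_fuel) * 100
Efficiency = (29857 / 47741) * 100
Efficiency = 0.6254 * 100 = 62.54%


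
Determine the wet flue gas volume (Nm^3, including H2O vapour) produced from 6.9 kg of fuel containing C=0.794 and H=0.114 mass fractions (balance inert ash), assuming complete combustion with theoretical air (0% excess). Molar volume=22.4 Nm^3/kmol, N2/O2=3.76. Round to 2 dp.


Per kg fuel: CO2 = (C/12 kmol)*22.4 = (0.794/12)*22.4 = 1.48213 Nm^3
Per kg fuel: H2O = (H/2 kmol)*22.4 = (0.114/2)*22.4 = 1.27680 Nm^3
O2 needed per kg fuel = C/12 + H/4 = 0.794/12 + 0.114/4 = 0.09466667 kmol
Per kg fuel: N2 = O2*3.76*22.4 = 0.09466667*3.76*22.4 = 7.97321 Nm^3
Total per kg = 1.48213 + 1.27680 + 7.97321 = 10.73214 Nm^3
Total = 10.73214 * 6.9 = 74.05 Nm^3


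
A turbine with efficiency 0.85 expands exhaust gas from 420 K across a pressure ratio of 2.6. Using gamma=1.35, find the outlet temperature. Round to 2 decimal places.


T_out = T_in * (1 - eta * (1 - PR^(-(gamma-1)/gamma)))
Exponent = -(1.35-1)/1.35 = -0.25925926
PR^exp = 2.6^(-0.25925926) = 0.78057442
Factor = 1 - 0.85*(1 - 0.78057442) = 0.81348826
T_out = 420 * 0.81348826 = 341.67 K


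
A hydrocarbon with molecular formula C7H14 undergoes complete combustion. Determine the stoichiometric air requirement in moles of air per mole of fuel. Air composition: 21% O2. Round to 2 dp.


Balanced combustion: C7H14 + 10.5 O2 -> 7 CO2 + 7 H2O
O2 needed = C + H/4 = 7 + 14/4 = 10.50 moles
Air moles = O2 / 0.21 = 10.50 / 0.21 = 50.00 moles air


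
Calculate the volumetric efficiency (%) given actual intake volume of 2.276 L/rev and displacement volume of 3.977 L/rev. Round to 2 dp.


eta_v = (V_actual / V_disp) * 100
Ratio = 2.276 / 3.977 = 0.5723
eta_v = 0.5723 * 100 = 57.23%


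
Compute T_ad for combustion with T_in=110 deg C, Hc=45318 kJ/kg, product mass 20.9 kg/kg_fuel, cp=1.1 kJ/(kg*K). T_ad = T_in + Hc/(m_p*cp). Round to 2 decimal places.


T_ad = T_in + Hc / (m_p * cp)
Denominator = 20.9 * 1.1 = 22.9900
Temperature rise = 45318 / 22.9900 = 1971.20 K
T_ad = 110 + 1971.20 = 2081.20 deg C


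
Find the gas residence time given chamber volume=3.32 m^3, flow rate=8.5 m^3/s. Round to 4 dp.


tau = V / Q_flow
tau = 3.32 / 8.5 = 0.3906 s


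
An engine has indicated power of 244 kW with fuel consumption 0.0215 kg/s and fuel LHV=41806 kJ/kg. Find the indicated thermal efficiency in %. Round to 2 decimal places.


eta_ith = (IP / (mf * LHV)) * 100
Denominator = 0.0215 * 41806 = 898.8290 kW
eta_ith = (244 / 898.8290) * 100 = 27.15%


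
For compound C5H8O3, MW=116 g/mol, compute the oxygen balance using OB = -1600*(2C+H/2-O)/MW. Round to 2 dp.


OB = -1600 * (2C + H/2 - O) / MW
Inner = 2*5 + 8/2 - 3 = 11.00
OB = -1600 * 11.00 / 116 = -151.72%


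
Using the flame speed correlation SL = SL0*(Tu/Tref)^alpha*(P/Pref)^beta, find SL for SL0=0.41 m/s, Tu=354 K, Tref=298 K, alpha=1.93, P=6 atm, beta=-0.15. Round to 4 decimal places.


SL = SL0 * (Tu/Tref)^alpha * (P/Pref)^beta
T ratio = 354/298 = 1.18791946
(T ratio)^alpha = 1.18791946^1.93 = 1.394244
(P/Pref)^beta = 6^(-0.15) = 0.764324
SL = 0.41 * 1.394244 * 0.764324 = 0.4369 m/s


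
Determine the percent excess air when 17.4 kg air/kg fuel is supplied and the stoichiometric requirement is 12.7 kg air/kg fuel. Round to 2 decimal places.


Excess air = actual - stoichiometric = 17.4 - 12.7 = 4.70 kg/kg fuel
Excess air % = (excess / stoich) * 100 = (4.70 / 12.7) * 100 = 37.01%


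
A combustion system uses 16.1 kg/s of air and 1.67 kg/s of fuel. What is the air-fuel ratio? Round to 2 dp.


AFR = m_air / m_fuel
AFR = 16.1 / 1.67 = 9.64


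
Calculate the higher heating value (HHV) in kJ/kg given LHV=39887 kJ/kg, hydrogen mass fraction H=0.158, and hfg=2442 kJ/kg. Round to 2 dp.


HHV = LHV + hfg * 9 * H
Water addition = 2442 * 9 * 0.158 = 3472.524 kJ/kg
HHV = 39887 + 3472.524 = 43359.52 kJ/kg


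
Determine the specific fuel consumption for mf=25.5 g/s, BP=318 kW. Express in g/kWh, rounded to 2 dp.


SFC = (mf / BP) * 3600
Rate = 25.5 / 318 = 0.080189 g/(s*kW)
SFC = 0.080189 * 3600 = 288.68 g/kWh


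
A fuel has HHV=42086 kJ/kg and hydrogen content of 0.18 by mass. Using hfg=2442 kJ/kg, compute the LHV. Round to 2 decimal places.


LHV = HHV - hfg * 9 * H
Water correction = 2442 * 9 * 0.18 = 3956.040 kJ/kg
LHV = 42086 - 3956.040 = 38129.96 kJ/kg


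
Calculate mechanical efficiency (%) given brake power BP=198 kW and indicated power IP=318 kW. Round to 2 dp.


eta_mech = (BP / IP) * 100
Ratio = 198 / 318 = 0.6226
eta_mech = 0.6226 * 100 = 62.26%


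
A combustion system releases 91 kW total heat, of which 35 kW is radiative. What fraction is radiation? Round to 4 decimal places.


f_rad = Q_rad / Q_total
f_rad = 35 / 91 = 0.3846


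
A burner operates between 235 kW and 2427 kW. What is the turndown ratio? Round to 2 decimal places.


TDR = Q_max / Q_min
TDR = 2427 / 235 = 10.33


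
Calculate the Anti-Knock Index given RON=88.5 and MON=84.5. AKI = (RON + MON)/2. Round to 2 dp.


AKI = (RON + MON) / 2
AKI = (88.5 + 84.5) / 2
AKI = 173.0 / 2 = 86.50


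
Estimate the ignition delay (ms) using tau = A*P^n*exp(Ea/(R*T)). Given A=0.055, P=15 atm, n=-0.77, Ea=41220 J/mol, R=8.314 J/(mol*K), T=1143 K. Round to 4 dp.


tau = A * P^n * exp(Ea/(R*T))
P^n = 15^(-0.77) = 0.12428243
Ea/(R*T) = 41220/(8.314*1143) = 4.337622
exp(Ea/(R*T)) = 76.525371
tau = 0.055 * 0.12428243 * 76.525371 = 0.5231 ms


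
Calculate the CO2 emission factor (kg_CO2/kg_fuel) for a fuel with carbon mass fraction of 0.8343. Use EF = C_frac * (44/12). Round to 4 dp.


EF = C_frac * (M_CO2 / M_C)
EF = 0.8343 * (44/12)
EF = 0.8343 * 3.666667 = 3.0591 kg_CO2/kg_fuel


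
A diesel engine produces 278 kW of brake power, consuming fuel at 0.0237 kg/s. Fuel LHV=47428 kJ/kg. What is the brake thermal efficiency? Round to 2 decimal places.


eta_BTE = (BP / (mf * LHV)) * 100
Denominator = 0.0237 * 47428 = 1124.0436 kW
eta_BTE = (278 / 1124.0436) * 100 = 24.73%


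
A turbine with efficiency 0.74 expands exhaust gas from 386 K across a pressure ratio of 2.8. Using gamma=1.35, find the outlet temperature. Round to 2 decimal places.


T_out = T_in * (1 - eta * (1 - PR^(-(gamma-1)/gamma)))
Exponent = -(1.35-1)/1.35 = -0.25925926
PR^exp = 2.8^(-0.25925926) = 0.76572026
Factor = 1 - 0.74*(1 - 0.76572026) = 0.82663299
T_out = 386 * 0.82663299 = 319.08 K


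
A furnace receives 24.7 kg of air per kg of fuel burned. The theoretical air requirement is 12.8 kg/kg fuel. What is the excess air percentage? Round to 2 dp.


Excess air = actual - stoichiometric = 24.7 - 12.8 = 11.90 kg/kg fuel
Excess air % = (excess / stoich) * 100 = (11.90 / 12.8) * 100 = 92.97%


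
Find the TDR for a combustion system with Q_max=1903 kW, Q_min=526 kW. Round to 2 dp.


TDR = Q_max / Q_min
TDR = 1903 / 526 = 3.62


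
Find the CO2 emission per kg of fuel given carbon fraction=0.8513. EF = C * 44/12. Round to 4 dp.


EF = C_frac * (M_CO2 / M_C)
EF = 0.8513 * (44/12)
EF = 0.8513 * 3.666667 = 3.1214 kg_CO2/kg_fuel


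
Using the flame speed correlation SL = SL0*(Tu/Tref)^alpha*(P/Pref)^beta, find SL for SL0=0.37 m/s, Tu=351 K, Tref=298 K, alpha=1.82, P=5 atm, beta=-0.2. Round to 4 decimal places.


SL = SL0 * (Tu/Tref)^alpha * (P/Pref)^beta
T ratio = 351/298 = 1.17785235
(T ratio)^alpha = 1.17785235^1.82 = 1.347055
(P/Pref)^beta = 5^(-0.2) = 0.724780
SL = 0.37 * 1.347055 * 0.724780 = 0.3612 m/s


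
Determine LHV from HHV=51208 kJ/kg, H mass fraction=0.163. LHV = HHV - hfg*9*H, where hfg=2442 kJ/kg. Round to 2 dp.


LHV = HHV - hfg * 9 * H
Water correction = 2442 * 9 * 0.163 = 3582.414 kJ/kg
LHV = 51208 - 3582.414 = 47625.59 kJ/kg


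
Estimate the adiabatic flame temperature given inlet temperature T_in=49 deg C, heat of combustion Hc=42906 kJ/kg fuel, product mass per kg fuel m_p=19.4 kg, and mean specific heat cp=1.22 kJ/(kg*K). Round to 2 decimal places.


T_ad = T_in + Hc / (m_p * cp)
Denominator = 19.4 * 1.22 = 23.6680
Temperature rise = 42906 / 23.6680 = 1812.83 K
T_ad = 49 + 1812.83 = 1861.83 deg C


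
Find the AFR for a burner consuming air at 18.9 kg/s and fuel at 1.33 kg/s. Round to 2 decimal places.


AFR = m_air / m_fuel
AFR = 18.9 / 1.33 = 14.21


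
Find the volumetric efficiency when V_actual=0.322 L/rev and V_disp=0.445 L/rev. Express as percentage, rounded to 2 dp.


eta_v = (V_actual / V_disp) * 100
Ratio = 0.322 / 0.445 = 0.7236
eta_v = 0.7236 * 100 = 72.36%


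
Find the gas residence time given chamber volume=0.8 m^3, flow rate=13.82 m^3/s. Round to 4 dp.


tau = V / Q_flow
tau = 0.8 / 13.82 = 0.0579 s


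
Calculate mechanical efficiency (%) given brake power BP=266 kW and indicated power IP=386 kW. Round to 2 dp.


eta_mech = (BP / IP) * 100
Ratio = 266 / 386 = 0.6891
eta_mech = 0.6891 * 100 = 68.91%


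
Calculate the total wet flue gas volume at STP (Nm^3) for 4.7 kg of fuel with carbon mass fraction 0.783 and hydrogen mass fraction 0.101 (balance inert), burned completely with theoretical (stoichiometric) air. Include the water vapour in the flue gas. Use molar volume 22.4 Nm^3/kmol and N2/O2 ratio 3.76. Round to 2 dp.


Per kg fuel: CO2 = (C/12 kmol)*22.4 = (0.783/12)*22.4 = 1.46160 Nm^3
Per kg fuel: H2O = (H/2 kmol)*22.4 = (0.101/2)*22.4 = 1.13120 Nm^3
O2 needed per kg fuel = C/12 + H/4 = 0.783/12 + 0.101/4 = 0.09050000 kmol
Per kg fuel: N2 = O2*3.76*22.4 = 0.09050000*3.76*22.4 = 7.62227 Nm^3
Total per kg = 1.46160 + 1.13120 + 7.62227 = 10.21507 Nm^3
Total = 10.21507 * 4.7 = 48.01 Nm^3


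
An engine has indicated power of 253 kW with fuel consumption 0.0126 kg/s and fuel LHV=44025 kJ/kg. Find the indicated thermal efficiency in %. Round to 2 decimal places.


eta_ith = (IP / (mf * LHV)) * 100
Denominator = 0.0126 * 44025 = 554.7150 kW
eta_ith = (253 / 554.7150) * 100 = 45.61%


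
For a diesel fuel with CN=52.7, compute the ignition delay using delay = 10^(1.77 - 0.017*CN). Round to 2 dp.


delay = 10^(1.77 - 0.017*CN)
Exponent = 1.77 - 0.017*52.7 = 0.8741
delay = 10^0.8741 = 7.48 ms


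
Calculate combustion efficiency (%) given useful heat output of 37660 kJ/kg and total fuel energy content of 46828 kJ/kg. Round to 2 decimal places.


Efficiency = (Q_useful / Q_fuel) * 100
Efficiency = (37660 / 46828) * 100
Efficiency = 0.8042 * 100 = 80.42%


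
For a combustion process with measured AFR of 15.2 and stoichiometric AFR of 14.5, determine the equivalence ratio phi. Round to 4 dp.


phi = AFR_stoich / AFR_actual
phi = 14.5 / 15.2 = 0.9539


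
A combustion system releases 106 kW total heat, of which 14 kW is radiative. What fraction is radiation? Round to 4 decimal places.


f_rad = Q_rad / Q_total
f_rad = 14 / 106 = 0.1321


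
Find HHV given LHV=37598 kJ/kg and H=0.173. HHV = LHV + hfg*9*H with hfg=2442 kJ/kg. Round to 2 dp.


HHV = LHV + hfg * 9 * H
Water addition = 2442 * 9 * 0.173 = 3802.194 kJ/kg
HHV = 37598 + 3802.194 = 41400.19 kJ/kg


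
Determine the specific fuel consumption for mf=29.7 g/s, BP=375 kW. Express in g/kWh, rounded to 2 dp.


SFC = (mf / BP) * 3600
Rate = 29.7 / 375 = 0.079200 g/(s*kW)
SFC = 0.079200 * 3600 = 285.12 g/kWh


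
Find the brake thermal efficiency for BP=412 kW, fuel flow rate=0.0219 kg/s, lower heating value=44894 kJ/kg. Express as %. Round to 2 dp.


eta_BTE = (BP / (mf * LHV)) * 100
Denominator = 0.0219 * 44894 = 983.1786 kW
eta_BTE = (412 / 983.1786) * 100 = 41.90%


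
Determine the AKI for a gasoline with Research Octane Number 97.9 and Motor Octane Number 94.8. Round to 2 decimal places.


AKI = (RON + MON) / 2
AKI = (97.9 + 94.8) / 2
AKI = 192.7 / 2 = 96.35


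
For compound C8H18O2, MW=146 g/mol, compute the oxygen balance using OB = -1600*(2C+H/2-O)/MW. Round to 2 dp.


OB = -1600 * (2C + H/2 - O) / MW
Inner = 2*8 + 18/2 - 2 = 23.00
OB = -1600 * 23.00 / 146 = -252.05%


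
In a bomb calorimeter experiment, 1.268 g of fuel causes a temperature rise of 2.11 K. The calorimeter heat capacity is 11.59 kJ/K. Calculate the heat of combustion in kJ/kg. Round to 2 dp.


Hc = C_cal * delta_T / m_fuel
Q_released = 11.59 * 2.11 = 24.4549 kJ
m_fuel = 1.268 g = 1.268/1000 kg = 0.001268 kg
Hc = 24.4549 / 0.001268 = 19286.20 kJ/kg


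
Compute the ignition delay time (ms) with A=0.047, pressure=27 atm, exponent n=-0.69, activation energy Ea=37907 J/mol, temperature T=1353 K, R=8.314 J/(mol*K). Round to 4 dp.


tau = A * P^n * exp(Ea/(R*T))
P^n = 27^(-0.69) = 0.10288664
Ea/(R*T) = 37907/(8.314*1353) = 3.369858
exp(Ea/(R*T)) = 29.074398
tau = 0.047 * 0.10288664 * 29.074398 = 0.1406 ms


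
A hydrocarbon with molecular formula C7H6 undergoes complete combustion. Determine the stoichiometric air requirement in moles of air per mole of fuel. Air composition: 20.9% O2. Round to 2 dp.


Balanced combustion: C7H6 + 8.5 O2 -> 7 CO2 + 3 H2O
O2 needed = C + H/4 = 7 + 6/4 = 8.50 moles
Air moles = O2 / 0.209 = 8.50 / 0.209 = 40.67 moles air


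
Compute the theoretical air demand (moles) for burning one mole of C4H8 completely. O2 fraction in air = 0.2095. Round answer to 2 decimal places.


Balanced combustion: C4H8 + 6 O2 -> 4 CO2 + 4 H2O
O2 needed = C + H/4 = 4 + 8/4 = 6.00 moles
Air moles = O2 / 0.2095 = 6.00 / 0.2095 = 28.64 moles air


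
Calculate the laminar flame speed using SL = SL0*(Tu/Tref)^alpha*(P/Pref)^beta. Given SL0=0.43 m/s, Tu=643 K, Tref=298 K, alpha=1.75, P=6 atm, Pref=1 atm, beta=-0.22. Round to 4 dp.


SL = SL0 * (Tu/Tref)^alpha * (P/Pref)^beta
T ratio = 643/298 = 2.15771812
(T ratio)^alpha = 2.15771812^1.75 = 3.841411
(P/Pref)^beta = 6^(-0.22) = 0.674228
SL = 0.43 * 3.841411 * 0.674228 = 1.1137 m/s


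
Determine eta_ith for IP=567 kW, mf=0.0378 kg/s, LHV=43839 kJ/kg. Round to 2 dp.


eta_ith = (IP / (mf * LHV)) * 100
Denominator = 0.0378 * 43839 = 1657.1142 kW
eta_ith = (567 / 1657.1142) * 100 = 34.22%


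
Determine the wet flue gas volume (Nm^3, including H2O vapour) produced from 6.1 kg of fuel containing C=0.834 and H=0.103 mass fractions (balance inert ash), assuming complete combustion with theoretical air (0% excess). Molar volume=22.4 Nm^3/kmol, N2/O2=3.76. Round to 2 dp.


Per kg fuel: CO2 = (C/12 kmol)*22.4 = (0.834/12)*22.4 = 1.55680 Nm^3
Per kg fuel: H2O = (H/2 kmol)*22.4 = (0.103/2)*22.4 = 1.15360 Nm^3
O2 needed per kg fuel = C/12 + H/4 = 0.834/12 + 0.103/4 = 0.09525000 kmol
Per kg fuel: N2 = O2*3.76*22.4 = 0.09525000*3.76*22.4 = 8.02234 Nm^3
Total per kg = 1.55680 + 1.15360 + 8.02234 = 10.73274 Nm^3
Total = 10.73274 * 6.1 = 65.47 Nm^3


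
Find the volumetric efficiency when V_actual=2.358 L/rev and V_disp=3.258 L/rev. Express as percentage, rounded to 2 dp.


eta_v = (V_actual / V_disp) * 100
Ratio = 2.358 / 3.258 = 0.7238
eta_v = 0.7238 * 100 = 72.38%


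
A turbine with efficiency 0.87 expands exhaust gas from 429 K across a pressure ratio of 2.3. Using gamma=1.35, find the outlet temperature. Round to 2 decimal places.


T_out = T_in * (1 - eta * (1 - PR^(-(gamma-1)/gamma)))
Exponent = -(1.35-1)/1.35 = -0.25925926
PR^exp = 2.3^(-0.25925926) = 0.80578413
Factor = 1 - 0.87*(1 - 0.80578413) = 0.83103219
T_out = 429 * 0.83103219 = 356.51 K


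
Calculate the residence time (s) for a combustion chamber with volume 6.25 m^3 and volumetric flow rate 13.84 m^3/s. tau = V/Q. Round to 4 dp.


tau = V / Q_flow
tau = 6.25 / 13.84 = 0.4516 s


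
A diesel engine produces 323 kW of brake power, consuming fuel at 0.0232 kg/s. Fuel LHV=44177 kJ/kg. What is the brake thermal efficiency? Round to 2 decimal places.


eta_BTE = (BP / (mf * LHV)) * 100
Denominator = 0.0232 * 44177 = 1024.9064 kW
eta_BTE = (323 / 1024.9064) * 100 = 31.52%


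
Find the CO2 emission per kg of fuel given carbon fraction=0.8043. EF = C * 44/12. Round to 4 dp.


EF = C_frac * (M_CO2 / M_C)
EF = 0.8043 * (44/12)
EF = 0.8043 * 3.666667 = 2.9491 kg_CO2/kg_fuel


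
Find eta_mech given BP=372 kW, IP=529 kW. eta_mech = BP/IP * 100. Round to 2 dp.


eta_mech = (BP / IP) * 100
Ratio = 372 / 529 = 0.7032
eta_mech = 0.7032 * 100 = 70.32%


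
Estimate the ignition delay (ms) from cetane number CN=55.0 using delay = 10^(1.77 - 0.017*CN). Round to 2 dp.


delay = 10^(1.77 - 0.017*CN)
Exponent = 1.77 - 0.017*55.0 = 0.8350
delay = 10^0.8350 = 6.84 ms


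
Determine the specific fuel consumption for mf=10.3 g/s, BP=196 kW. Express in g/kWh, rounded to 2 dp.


SFC = (mf / BP) * 3600
Rate = 10.3 / 196 = 0.052551 g/(s*kW)
SFC = 0.052551 * 3600 = 189.18 g/kWh


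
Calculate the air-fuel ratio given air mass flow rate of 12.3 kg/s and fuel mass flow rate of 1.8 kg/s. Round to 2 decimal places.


AFR = m_air / m_fuel
AFR = 12.3 / 1.8 = 6.83


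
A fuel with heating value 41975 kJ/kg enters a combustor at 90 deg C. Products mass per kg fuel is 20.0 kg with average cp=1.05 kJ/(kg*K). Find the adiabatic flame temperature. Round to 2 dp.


T_ad = T_in + Hc / (m_p * cp)
Denominator = 20.0 * 1.05 = 21.0000
Temperature rise = 41975 / 21.0000 = 1998.81 K
T_ad = 90 + 1998.81 = 2088.81 deg C


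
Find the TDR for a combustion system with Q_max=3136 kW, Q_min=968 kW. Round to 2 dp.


TDR = Q_max / Q_min
TDR = 3136 / 968 = 3.24


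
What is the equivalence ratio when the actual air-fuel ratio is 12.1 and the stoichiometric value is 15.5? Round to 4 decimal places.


phi = AFR_stoich / AFR_actual
phi = 15.5 / 12.1 = 1.2810


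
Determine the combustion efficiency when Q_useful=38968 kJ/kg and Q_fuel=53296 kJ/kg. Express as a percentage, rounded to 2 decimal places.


Efficiency = (Q_useful / Q_fuel) * 100
Efficiency = (38968 / 53296) * 100
Efficiency = 0.7312 * 100 = 73.12%


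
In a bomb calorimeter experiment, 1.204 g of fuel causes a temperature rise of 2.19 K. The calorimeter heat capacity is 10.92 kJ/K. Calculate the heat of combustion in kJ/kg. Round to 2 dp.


Hc = C_cal * delta_T / m_fuel
Q_released = 10.92 * 2.19 = 23.9148 kJ
m_fuel = 1.204 g = 1.204/1000 kg = 0.001204 kg
Hc = 23.9148 / 0.001204 = 19862.79 kJ/kg


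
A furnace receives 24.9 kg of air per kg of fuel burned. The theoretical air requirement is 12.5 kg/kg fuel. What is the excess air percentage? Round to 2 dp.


Excess air = actual - stoichiometric = 24.9 - 12.5 = 12.40 kg/kg fuel
Excess air % = (excess / stoich) * 100 = (12.40 / 12.5) * 100 = 99.20%


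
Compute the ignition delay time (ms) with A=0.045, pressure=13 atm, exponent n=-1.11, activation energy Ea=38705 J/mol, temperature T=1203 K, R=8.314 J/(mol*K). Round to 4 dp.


tau = A * P^n * exp(Ea/(R*T))
P^n = 13^(-1.11) = 0.05801267
Ea/(R*T) = 38705/(8.314*1203) = 3.869826
exp(Ea/(R*T)) = 47.934039
tau = 0.045 * 0.05801267 * 47.934039 = 0.1251 ms


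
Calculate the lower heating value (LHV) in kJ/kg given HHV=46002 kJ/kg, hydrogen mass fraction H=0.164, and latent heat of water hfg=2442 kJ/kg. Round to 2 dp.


LHV = HHV - hfg * 9 * H
Water correction = 2442 * 9 * 0.164 = 3604.392 kJ/kg
LHV = 46002 - 3604.392 = 42397.61 kJ/kg


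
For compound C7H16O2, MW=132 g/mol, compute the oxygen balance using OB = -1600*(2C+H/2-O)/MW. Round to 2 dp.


OB = -1600 * (2C + H/2 - O) / MW
Inner = 2*7 + 16/2 - 2 = 20.00
OB = -1600 * 20.00 / 132 = -242.42%


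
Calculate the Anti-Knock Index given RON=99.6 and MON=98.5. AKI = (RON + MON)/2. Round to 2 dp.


AKI = (RON + MON) / 2
AKI = (99.6 + 98.5) / 2
AKI = 198.1 / 2 = 99.05


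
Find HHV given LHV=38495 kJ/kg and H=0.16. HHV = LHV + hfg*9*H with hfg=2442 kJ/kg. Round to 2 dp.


HHV = LHV + hfg * 9 * H
Water addition = 2442 * 9 * 0.16 = 3516.480 kJ/kg
HHV = 38495 + 3516.480 = 42011.48 kJ/kg


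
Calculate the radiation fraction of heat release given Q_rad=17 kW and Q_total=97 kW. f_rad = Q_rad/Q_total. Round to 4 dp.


f_rad = Q_rad / Q_total
f_rad = 17 / 97 = 0.1753


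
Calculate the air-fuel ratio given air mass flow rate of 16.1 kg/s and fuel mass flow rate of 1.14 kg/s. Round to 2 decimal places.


AFR = m_air / m_fuel
AFR = 16.1 / 1.14 = 14.12


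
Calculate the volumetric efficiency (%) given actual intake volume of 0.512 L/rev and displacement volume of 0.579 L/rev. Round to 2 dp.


eta_v = (V_actual / V_disp) * 100
Ratio = 0.512 / 0.579 = 0.8843
eta_v = 0.8843 * 100 = 88.43%


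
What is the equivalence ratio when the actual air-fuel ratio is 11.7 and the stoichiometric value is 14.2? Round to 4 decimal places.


phi = AFR_stoich / AFR_actual
phi = 14.2 / 11.7 = 1.2137


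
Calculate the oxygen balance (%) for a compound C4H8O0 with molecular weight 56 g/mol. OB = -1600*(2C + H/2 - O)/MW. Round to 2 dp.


OB = -1600 * (2C + H/2 - O) / MW
Inner = 2*4 + 8/2 - 0 = 12.00
OB = -1600 * 12.00 / 56 = -342.86%


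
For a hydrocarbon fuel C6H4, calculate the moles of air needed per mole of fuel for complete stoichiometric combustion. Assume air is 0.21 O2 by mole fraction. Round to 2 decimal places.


Balanced combustion: C6H4 + 7 O2 -> 6 CO2 + 2 H2O
O2 needed = C + H/4 = 6 + 4/4 = 7.00 moles
Air moles = O2 / 0.21 = 7.00 / 0.21 = 33.33 moles air


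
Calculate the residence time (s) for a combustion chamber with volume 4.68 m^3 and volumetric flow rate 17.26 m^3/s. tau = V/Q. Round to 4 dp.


tau = V / Q_flow
tau = 4.68 / 17.26 = 0.2711 s


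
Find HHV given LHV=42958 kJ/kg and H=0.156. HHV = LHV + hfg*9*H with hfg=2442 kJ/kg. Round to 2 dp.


HHV = LHV + hfg * 9 * H
Water addition = 2442 * 9 * 0.156 = 3428.568 kJ/kg
HHV = 42958 + 3428.568 = 46386.57 kJ/kg


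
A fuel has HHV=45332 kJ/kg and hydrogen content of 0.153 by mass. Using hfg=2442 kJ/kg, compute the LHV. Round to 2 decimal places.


LHV = HHV - hfg * 9 * H
Water correction = 2442 * 9 * 0.153 = 3362.634 kJ/kg
LHV = 45332 - 3362.634 = 41969.37 kJ/kg


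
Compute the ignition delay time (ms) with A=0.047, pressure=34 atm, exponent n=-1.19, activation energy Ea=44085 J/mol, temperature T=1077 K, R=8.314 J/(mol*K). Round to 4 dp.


tau = A * P^n * exp(Ea/(R*T))
P^n = 34^(-1.19) = 0.01505012
Ea/(R*T) = 44085/(8.314*1077) = 4.923400
exp(Ea/(R*T)) = 137.469215
tau = 0.047 * 0.01505012 * 137.469215 = 0.0972 ms


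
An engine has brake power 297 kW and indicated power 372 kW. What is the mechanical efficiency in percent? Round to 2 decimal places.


eta_mech = (BP / IP) * 100
Ratio = 297 / 372 = 0.7984
eta_mech = 0.7984 * 100 = 79.84%


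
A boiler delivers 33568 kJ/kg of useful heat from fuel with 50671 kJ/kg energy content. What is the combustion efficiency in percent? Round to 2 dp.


Efficiency = (Q_useful / Q_fuel) * 100
Efficiency = (33568 / 50671) * 100
Efficiency = 0.6625 * 100 = 66.25%


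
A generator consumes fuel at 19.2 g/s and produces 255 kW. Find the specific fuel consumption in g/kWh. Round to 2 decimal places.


SFC = (mf / BP) * 3600
Rate = 19.2 / 255 = 0.075294 g/(s*kW)
SFC = 0.075294 * 3600 = 271.06 g/kWh


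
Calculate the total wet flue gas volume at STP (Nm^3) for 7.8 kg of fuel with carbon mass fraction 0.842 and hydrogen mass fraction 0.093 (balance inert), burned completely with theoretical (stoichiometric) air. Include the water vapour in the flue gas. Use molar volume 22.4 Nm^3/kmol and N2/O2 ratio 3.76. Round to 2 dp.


Per kg fuel: CO2 = (C/12 kmol)*22.4 = (0.842/12)*22.4 = 1.57173 Nm^3
Per kg fuel: H2O = (H/2 kmol)*22.4 = (0.093/2)*22.4 = 1.04160 Nm^3
O2 needed per kg fuel = C/12 + H/4 = 0.842/12 + 0.093/4 = 0.09341667 kmol
Per kg fuel: N2 = O2*3.76*22.4 = 0.09341667*3.76*22.4 = 7.86793 Nm^3
Total per kg = 1.57173 + 1.04160 + 7.86793 = 10.48126 Nm^3
Total = 10.48126 * 7.8 = 81.75 Nm^3


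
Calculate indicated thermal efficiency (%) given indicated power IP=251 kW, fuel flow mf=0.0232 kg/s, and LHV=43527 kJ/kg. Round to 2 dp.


eta_ith = (IP / (mf * LHV)) * 100
Denominator = 0.0232 * 43527 = 1009.8264 kW
eta_ith = (251 / 1009.8264) * 100 = 24.86%


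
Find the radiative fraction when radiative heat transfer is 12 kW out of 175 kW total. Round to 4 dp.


f_rad = Q_rad / Q_total
f_rad = 12 / 175 = 0.0686


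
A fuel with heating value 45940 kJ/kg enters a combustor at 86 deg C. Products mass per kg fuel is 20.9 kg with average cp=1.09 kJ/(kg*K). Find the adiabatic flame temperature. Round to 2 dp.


T_ad = T_in + Hc / (m_p * cp)
Denominator = 20.9 * 1.09 = 22.7810
Temperature rise = 45940 / 22.7810 = 2016.59 K
T_ad = 86 + 2016.59 = 2102.59 deg C


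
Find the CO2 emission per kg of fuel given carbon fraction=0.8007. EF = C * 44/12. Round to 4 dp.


EF = C_frac * (M_CO2 / M_C)
EF = 0.8007 * (44/12)
EF = 0.8007 * 3.666667 = 2.9359 kg_CO2/kg_fuel


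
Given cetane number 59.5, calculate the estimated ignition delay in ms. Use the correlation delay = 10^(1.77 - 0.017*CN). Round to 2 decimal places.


delay = 10^(1.77 - 0.017*CN)
Exponent = 1.77 - 0.017*59.5 = 0.7585
delay = 10^0.7585 = 5.73 ms


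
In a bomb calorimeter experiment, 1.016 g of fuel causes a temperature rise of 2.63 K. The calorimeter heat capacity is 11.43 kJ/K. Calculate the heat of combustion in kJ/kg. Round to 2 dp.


Hc = C_cal * delta_T / m_fuel
Q_released = 11.43 * 2.63 = 30.0609 kJ
m_fuel = 1.016 g = 1.016/1000 kg = 0.001016 kg
Hc = 30.0609 / 0.001016 = 29587.50 kJ/kg


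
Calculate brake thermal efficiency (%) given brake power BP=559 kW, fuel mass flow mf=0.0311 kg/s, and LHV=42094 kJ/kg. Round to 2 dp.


eta_BTE = (BP / (mf * LHV)) * 100
Denominator = 0.0311 * 42094 = 1309.1234 kW
eta_BTE = (559 / 1309.1234) * 100 = 42.70%


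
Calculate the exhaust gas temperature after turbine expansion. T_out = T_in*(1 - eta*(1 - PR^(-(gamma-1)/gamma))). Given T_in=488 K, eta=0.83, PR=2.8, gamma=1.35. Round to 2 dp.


T_out = T_in * (1 - eta * (1 - PR^(-(gamma-1)/gamma)))
Exponent = -(1.35-1)/1.35 = -0.25925926
PR^exp = 2.8^(-0.25925926) = 0.76572026
Factor = 1 - 0.83*(1 - 0.76572026) = 0.80554782
T_out = 488 * 0.80554782 = 393.11 K


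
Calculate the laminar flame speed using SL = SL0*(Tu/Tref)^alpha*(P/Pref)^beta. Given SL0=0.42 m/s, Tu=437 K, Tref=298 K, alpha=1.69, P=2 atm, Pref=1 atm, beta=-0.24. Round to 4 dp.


SL = SL0 * (Tu/Tref)^alpha * (P/Pref)^beta
T ratio = 437/298 = 1.46644295
(T ratio)^alpha = 1.46644295^1.69 = 1.909801
(P/Pref)^beta = 2^(-0.24) = 0.846745
SL = 0.42 * 1.909801 * 0.846745 = 0.6792 m/s


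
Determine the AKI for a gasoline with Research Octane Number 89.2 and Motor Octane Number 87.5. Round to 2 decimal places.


AKI = (RON + MON) / 2
AKI = (89.2 + 87.5) / 2
AKI = 176.7 / 2 = 88.35


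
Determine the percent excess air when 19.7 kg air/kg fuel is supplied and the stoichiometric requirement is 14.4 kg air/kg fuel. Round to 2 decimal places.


Excess air = actual - stoichiometric = 19.7 - 14.4 = 5.30 kg/kg fuel
Excess air % = (excess / stoich) * 100 = (5.30 / 14.4) * 100 = 36.81%


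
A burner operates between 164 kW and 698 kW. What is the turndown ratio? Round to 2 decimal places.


TDR = Q_max / Q_min
TDR = 698 / 164 = 4.26


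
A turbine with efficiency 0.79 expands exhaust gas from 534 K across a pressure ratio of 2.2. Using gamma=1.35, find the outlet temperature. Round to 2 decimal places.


T_out = T_in * (1 - eta * (1 - PR^(-(gamma-1)/gamma)))
Exponent = -(1.35-1)/1.35 = -0.25925926
PR^exp = 2.2^(-0.25925926) = 0.81512413
Factor = 1 - 0.79*(1 - 0.81512413) = 0.85394806
T_out = 534 * 0.85394806 = 456.01 K


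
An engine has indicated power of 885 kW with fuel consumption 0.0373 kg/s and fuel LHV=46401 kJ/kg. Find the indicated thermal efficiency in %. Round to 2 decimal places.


eta_ith = (IP / (mf * LHV)) * 100
Denominator = 0.0373 * 46401 = 1730.7573 kW
eta_ith = (885 / 1730.7573) * 100 = 51.13%


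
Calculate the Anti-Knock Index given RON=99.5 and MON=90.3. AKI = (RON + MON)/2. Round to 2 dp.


AKI = (RON + MON) / 2
AKI = (99.5 + 90.3) / 2
AKI = 189.8 / 2 = 94.90


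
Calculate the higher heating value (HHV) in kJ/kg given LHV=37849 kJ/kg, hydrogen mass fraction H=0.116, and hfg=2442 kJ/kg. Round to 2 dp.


HHV = LHV + hfg * 9 * H
Water addition = 2442 * 9 * 0.116 = 2549.448 kJ/kg
HHV = 37849 + 2549.448 = 40398.45 kJ/kg


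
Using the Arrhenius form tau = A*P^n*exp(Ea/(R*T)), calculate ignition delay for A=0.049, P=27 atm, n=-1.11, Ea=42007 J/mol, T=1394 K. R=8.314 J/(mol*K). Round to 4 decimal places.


tau = A * P^n * exp(Ea/(R*T))
P^n = 27^(-1.11) = 0.02577426
Ea/(R*T) = 42007/(8.314*1394) = 3.624506
exp(Ea/(R*T)) = 37.506206
tau = 0.049 * 0.02577426 * 37.506206 = 0.0474 ms


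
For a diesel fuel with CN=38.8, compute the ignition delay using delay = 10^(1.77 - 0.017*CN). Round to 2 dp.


delay = 10^(1.77 - 0.017*CN)
Exponent = 1.77 - 0.017*38.8 = 1.1104
delay = 10^1.1104 = 12.89 ms


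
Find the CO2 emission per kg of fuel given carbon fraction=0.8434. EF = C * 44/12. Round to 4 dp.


EF = C_frac * (M_CO2 / M_C)
EF = 0.8434 * (44/12)
EF = 0.8434 * 3.666667 = 3.0925 kg_CO2/kg_fuel


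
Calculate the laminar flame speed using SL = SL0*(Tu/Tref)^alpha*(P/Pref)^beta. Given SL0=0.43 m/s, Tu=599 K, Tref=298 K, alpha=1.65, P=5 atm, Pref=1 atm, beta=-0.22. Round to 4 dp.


SL = SL0 * (Tu/Tref)^alpha * (P/Pref)^beta
T ratio = 599/298 = 2.01006711
(T ratio)^alpha = 2.01006711^1.65 = 3.164444
(P/Pref)^beta = 5^(-0.22) = 0.701821
SL = 0.43 * 3.164444 * 0.701821 = 0.9550 m/s


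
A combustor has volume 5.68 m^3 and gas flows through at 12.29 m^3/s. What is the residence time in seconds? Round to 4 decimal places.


tau = V / Q_flow
tau = 5.68 / 12.29 = 0.4622 s


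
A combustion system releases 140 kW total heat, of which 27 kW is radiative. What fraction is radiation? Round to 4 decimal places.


f_rad = Q_rad / Q_total
f_rad = 27 / 140 = 0.1929


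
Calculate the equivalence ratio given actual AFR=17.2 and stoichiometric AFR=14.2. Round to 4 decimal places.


phi = AFR_stoich / AFR_actual
phi = 14.2 / 17.2 = 0.8256


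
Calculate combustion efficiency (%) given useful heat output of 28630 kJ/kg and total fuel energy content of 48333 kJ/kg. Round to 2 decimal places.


Efficiency = (Q_useful / Q_fuel) * 100
Efficiency = (28630 / 48333) * 100
Efficiency = 0.5923 * 100 = 59.23%


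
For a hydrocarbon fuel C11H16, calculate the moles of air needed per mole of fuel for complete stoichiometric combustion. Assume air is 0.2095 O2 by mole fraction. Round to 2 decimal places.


Balanced combustion: C11H16 + 15 O2 -> 11 CO2 + 8 H2O
O2 needed = C + H/4 = 11 + 16/4 = 15.00 moles
Air moles = O2 / 0.2095 = 15.00 / 0.2095 = 71.60 moles air


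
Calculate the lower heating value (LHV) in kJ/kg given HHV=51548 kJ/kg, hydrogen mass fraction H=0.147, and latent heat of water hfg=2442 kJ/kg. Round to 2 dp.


LHV = HHV - hfg * 9 * H
Water correction = 2442 * 9 * 0.147 = 3230.766 kJ/kg
LHV = 51548 - 3230.766 = 48317.23 kJ/kg


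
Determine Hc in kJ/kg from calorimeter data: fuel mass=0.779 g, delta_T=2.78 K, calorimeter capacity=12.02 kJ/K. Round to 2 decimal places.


Hc = C_cal * delta_T / m_fuel
Q_released = 12.02 * 2.78 = 33.4156 kJ
m_fuel = 0.779 g = 0.779/1000 kg = 0.000779 kg
Hc = 33.4156 / 0.000779 = 42895.51 kJ/kg


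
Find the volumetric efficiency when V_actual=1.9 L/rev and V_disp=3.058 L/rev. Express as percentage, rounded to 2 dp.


eta_v = (V_actual / V_disp) * 100
Ratio = 1.9 / 3.058 = 0.6213
eta_v = 0.6213 * 100 = 62.13%


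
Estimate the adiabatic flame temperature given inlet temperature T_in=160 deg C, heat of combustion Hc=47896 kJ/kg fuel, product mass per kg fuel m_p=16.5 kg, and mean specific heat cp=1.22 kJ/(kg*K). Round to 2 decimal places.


T_ad = T_in + Hc / (m_p * cp)
Denominator = 16.5 * 1.22 = 20.1300
Temperature rise = 47896 / 20.1300 = 2379.33 K
T_ad = 160 + 2379.33 = 2539.33 deg C


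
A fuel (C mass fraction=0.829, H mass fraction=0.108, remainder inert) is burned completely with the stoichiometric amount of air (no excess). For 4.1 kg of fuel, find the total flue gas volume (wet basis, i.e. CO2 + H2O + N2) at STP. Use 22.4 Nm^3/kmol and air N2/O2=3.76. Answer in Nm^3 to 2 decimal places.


Per kg fuel: CO2 = (C/12 kmol)*22.4 = (0.829/12)*22.4 = 1.54747 Nm^3
Per kg fuel: H2O = (H/2 kmol)*22.4 = (0.108/2)*22.4 = 1.20960 Nm^3
O2 needed per kg fuel = C/12 + H/4 = 0.829/12 + 0.108/4 = 0.09608333 kmol
Per kg fuel: N2 = O2*3.76*22.4 = 0.09608333*3.76*22.4 = 8.09252 Nm^3
Total per kg = 1.54747 + 1.20960 + 8.09252 = 10.84959 Nm^3
Total = 10.84959 * 4.1 = 44.48 Nm^3


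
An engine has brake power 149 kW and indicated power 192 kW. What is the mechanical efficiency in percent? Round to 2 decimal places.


eta_mech = (BP / IP) * 100
Ratio = 149 / 192 = 0.7760
eta_mech = 0.7760 * 100 = 77.60%


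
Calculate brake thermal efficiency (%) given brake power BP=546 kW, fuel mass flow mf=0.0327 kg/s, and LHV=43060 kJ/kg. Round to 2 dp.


eta_BTE = (BP / (mf * LHV)) * 100
Denominator = 0.0327 * 43060 = 1408.0620 kW
eta_BTE = (546 / 1408.0620) * 100 = 38.78%


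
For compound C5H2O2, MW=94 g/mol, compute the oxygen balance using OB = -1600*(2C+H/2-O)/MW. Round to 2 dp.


OB = -1600 * (2C + H/2 - O) / MW
Inner = 2*5 + 2/2 - 2 = 9.00
OB = -1600 * 9.00 / 94 = -153.19%


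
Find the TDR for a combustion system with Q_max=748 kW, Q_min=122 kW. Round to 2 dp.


TDR = Q_max / Q_min
TDR = 748 / 122 = 6.13


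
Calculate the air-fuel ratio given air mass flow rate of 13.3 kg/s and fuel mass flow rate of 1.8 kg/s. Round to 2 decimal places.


AFR = m_air / m_fuel
AFR = 13.3 / 1.8 = 7.39


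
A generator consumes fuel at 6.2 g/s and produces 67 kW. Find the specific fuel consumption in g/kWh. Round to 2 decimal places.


SFC = (mf / BP) * 3600
Rate = 6.2 / 67 = 0.092537 g/(s*kW)
SFC = 0.092537 * 3600 = 333.13 g/kWh


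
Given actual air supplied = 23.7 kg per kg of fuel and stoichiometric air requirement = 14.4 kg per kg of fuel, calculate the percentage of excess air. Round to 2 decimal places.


Excess air = actual - stoichiometric = 23.7 - 14.4 = 9.30 kg/kg fuel
Excess air % = (excess / stoich) * 100 = (9.30 / 14.4) * 100 = 64.58%


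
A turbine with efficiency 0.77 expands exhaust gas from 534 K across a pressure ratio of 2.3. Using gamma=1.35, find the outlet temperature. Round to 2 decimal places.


T_out = T_in * (1 - eta * (1 - PR^(-(gamma-1)/gamma)))
Exponent = -(1.35-1)/1.35 = -0.25925926
PR^exp = 2.3^(-0.25925926) = 0.80578413
Factor = 1 - 0.77*(1 - 0.80578413) = 0.85045378
T_out = 534 * 0.85045378 = 454.14 K


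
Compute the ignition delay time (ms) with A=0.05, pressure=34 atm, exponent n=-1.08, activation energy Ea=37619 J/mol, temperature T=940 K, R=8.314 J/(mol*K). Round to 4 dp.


tau = A * P^n * exp(Ea/(R*T))
P^n = 34^(-1.08) = 0.02218211
Ea/(R*T) = 37619/(8.314*940) = 4.813593
exp(Ea/(R*T)) = 123.173394
tau = 0.05 * 0.02218211 * 123.173394 = 0.1366 ms


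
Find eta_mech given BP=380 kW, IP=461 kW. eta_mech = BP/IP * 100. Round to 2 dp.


eta_mech = (BP / IP) * 100
Ratio = 380 / 461 = 0.8243
eta_mech = 0.8243 * 100 = 82.43%


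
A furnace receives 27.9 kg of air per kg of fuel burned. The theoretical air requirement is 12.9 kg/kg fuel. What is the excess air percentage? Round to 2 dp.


Excess air = actual - stoichiometric = 27.9 - 12.9 = 15.00 kg/kg fuel
Excess air % = (excess / stoich) * 100 = (15.00 / 12.9) * 100 = 116.28%


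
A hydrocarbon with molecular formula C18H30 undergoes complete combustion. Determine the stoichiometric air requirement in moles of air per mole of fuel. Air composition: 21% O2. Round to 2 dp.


Balanced combustion: C18H30 + 25.5 O2 -> 18 CO2 + 15 H2O
O2 needed = C + H/4 = 18 + 30/4 = 25.50 moles
Air moles = O2 / 0.21 = 25.50 / 0.21 = 121.43 moles air


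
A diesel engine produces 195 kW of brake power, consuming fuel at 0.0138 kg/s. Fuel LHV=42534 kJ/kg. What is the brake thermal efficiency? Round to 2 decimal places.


eta_BTE = (BP / (mf * LHV)) * 100
Denominator = 0.0138 * 42534 = 586.9692 kW
eta_BTE = (195 / 586.9692) * 100 = 33.22%


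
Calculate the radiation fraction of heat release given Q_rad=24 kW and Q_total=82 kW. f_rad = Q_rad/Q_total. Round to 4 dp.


f_rad = Q_rad / Q_total
f_rad = 24 / 82 = 0.2927


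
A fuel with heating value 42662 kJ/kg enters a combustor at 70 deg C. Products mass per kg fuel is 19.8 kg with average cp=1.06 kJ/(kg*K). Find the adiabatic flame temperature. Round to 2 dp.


T_ad = T_in + Hc / (m_p * cp)
Denominator = 19.8 * 1.06 = 20.9880
Temperature rise = 42662 / 20.9880 = 2032.69 K
T_ad = 70 + 2032.69 = 2102.69 deg C
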